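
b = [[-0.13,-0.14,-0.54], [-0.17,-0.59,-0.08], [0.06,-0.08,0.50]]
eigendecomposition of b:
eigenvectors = [[0.31, 0.95, -0.7], [0.95, -0.26, 0.06], [0.05, -0.15, 0.71]]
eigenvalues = [-0.65, -0.01, 0.43]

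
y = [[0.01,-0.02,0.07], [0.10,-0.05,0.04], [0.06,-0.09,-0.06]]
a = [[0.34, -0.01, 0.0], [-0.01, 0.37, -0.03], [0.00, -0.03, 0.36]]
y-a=[[-0.33, -0.01, 0.07],  [0.11, -0.42, 0.07],  [0.06, -0.06, -0.42]]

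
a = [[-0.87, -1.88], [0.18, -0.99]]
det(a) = 1.20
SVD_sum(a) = [[-0.67, -1.95], [-0.29, -0.83]] + [[-0.20,0.07], [0.47,-0.16]]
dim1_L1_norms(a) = [2.75, 1.17]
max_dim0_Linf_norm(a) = 1.88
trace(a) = -1.86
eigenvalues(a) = [(-0.93+0.58j), (-0.93-0.58j)]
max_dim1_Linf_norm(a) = 1.88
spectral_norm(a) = 2.24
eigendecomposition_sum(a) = [[(-0.44+0.34j), (-0.94-1.51j)], [(0.09+0.14j), (-0.5+0.24j)]] + [[-0.44-0.34j, (-0.94+1.51j)],  [(0.09-0.14j), (-0.5-0.24j)]]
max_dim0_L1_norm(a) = 2.87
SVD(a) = [[0.92, 0.39],[0.39, -0.92]] @ diag([2.239846978303107, 0.5356169468812929]) @ [[-0.33, -0.95],[-0.95, 0.33]]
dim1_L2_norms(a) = [2.07, 1.01]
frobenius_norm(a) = 2.30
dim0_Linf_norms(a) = [0.87, 1.88]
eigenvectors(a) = [[0.96+0.00j, 0.96-0.00j],[(0.03-0.29j), 0.03+0.29j]]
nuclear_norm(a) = 2.78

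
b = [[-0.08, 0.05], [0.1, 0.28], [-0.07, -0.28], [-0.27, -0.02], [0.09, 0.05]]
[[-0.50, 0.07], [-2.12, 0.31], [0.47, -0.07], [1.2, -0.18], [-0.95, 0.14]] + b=[[-0.58, 0.12], [-2.02, 0.59], [0.4, -0.35], [0.93, -0.2], [-0.86, 0.19]]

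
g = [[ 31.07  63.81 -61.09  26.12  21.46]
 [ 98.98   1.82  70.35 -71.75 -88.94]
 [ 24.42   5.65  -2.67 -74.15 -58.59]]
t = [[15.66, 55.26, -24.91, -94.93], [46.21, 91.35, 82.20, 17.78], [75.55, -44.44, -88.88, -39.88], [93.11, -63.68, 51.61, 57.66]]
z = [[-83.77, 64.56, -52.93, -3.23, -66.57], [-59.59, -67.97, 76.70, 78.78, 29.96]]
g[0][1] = 63.81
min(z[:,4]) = -66.57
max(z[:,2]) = 76.7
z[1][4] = 29.96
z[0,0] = -83.77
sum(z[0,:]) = -141.94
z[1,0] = -59.59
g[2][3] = -74.15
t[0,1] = 55.26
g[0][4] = 21.46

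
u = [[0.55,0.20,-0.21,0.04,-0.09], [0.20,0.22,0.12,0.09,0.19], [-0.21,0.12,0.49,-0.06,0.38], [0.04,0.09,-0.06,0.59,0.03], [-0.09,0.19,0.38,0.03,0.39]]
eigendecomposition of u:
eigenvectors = [[0.42, 0.54, -0.57, -0.35, -0.29], [-0.13, 0.47, -0.27, 0.78, 0.27], [-0.69, 0.07, -0.11, 0.05, -0.71], [0.08, 0.63, 0.76, -0.07, -0.13], [-0.57, 0.29, -0.12, -0.51, 0.56]]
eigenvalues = [0.96, 0.7, 0.53, 0.01, 0.04]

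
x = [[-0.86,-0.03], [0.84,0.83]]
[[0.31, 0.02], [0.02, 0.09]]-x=[[1.17, 0.05], [-0.82, -0.74]]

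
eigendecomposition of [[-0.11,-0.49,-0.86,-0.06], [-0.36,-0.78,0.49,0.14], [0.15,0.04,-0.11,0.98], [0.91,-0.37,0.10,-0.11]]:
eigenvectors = [[(0.56+0j), (0.56-0j), -0.26-0.36j, -0.26+0.36j], [(-0.27-0.06j), (-0.27+0.06j), -0.67+0.00j, (-0.67-0j)], [(-0.22-0.51j), (-0.22+0.51j), (0.11-0.4j), (0.11+0.4j)], [0.27-0.49j, 0.27+0.49j, (-0.03+0.42j), -0.03-0.42j]]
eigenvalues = [(0.44+0.9j), (0.44-0.9j), (-1+0.01j), (-1-0.01j)]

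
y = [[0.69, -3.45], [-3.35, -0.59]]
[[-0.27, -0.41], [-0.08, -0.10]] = y @ [[0.01, 0.01], [0.08, 0.12]]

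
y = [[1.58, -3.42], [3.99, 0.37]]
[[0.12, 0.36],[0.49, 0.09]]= y@ [[0.12, 0.03], [0.02, -0.09]]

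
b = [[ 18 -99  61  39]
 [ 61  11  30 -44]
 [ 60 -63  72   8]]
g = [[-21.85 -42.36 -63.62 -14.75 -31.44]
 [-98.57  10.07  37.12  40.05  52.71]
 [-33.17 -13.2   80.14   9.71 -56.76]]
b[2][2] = 72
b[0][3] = 39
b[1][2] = 30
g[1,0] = -98.57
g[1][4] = 52.71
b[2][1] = -63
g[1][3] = 40.05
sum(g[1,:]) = 41.379999999999995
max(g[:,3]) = 40.05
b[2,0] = 60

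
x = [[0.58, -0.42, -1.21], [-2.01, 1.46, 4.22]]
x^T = [[0.58,  -2.01], [-0.42,  1.46], [-1.21,  4.22]]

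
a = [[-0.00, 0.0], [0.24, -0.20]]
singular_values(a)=[0.31, 0.0]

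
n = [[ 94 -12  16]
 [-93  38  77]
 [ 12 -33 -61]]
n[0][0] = 94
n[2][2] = -61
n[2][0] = 12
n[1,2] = 77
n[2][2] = -61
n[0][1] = -12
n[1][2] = 77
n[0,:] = [94, -12, 16]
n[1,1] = 38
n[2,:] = [12, -33, -61]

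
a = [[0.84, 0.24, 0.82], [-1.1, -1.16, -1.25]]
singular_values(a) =[2.32, 0.42]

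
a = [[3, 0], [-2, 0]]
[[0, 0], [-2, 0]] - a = [[-3, 0], [0, 0]]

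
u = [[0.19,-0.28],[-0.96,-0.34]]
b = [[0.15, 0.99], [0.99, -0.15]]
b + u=[[0.34, 0.71],[0.03, -0.49]]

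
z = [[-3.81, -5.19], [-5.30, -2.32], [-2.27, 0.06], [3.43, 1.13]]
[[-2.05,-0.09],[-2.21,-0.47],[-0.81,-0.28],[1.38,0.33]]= z @ [[0.36, 0.12], [0.13, -0.07]]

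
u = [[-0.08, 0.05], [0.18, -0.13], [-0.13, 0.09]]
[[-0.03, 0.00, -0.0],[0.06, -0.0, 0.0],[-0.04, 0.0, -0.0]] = u@[[0.16, -0.08, -0.01], [-0.25, -0.11, -0.03]]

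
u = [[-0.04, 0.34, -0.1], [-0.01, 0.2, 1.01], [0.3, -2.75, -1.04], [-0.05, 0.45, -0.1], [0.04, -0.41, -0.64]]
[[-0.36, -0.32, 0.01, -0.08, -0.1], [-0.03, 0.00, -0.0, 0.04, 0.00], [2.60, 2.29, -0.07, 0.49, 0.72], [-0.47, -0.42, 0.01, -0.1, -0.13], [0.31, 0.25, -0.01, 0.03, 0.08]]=u @ [[-0.97,-0.61,0.02,0.16,-0.15], [-1.12,-0.97,0.03,-0.19,-0.3], [0.18,0.19,-0.01,0.08,0.06]]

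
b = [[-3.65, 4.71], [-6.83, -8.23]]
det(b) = 62.21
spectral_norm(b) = 10.80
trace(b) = -11.88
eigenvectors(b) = [[(-0.26-0.58j), (-0.26+0.58j)], [(0.77+0j), (0.77-0j)]]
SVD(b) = [[-0.17, 0.99], [0.99, 0.17]] @ diag([10.804523128136417, 5.757662717940787]) @ [[-0.57, -0.82],[-0.82, 0.57]]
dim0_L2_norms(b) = [7.74, 9.48]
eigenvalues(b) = [(-5.94+5.19j), (-5.94-5.19j)]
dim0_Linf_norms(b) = [6.83, 8.23]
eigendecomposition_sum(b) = [[(-1.82+3.91j), (2.36+2.7j)], [(-3.42-3.91j), (-4.12+1.28j)]] + [[-1.82-3.91j, (2.36-2.7j)], [(-3.42+3.91j), -4.12-1.28j]]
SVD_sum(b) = [[1.03, 1.49],[-6.03, -8.78]] + [[-4.68, 3.22], [-0.8, 0.55]]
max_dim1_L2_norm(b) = 10.69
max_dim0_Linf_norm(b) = 8.23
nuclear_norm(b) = 16.56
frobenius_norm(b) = 12.24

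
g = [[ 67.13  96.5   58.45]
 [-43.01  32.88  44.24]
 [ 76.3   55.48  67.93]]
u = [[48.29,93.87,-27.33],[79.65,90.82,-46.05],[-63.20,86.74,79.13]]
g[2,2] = 67.93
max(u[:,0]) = 79.65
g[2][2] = 67.93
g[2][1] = 55.48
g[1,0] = -43.01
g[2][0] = 76.3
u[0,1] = 93.87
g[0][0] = 67.13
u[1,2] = -46.05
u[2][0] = -63.2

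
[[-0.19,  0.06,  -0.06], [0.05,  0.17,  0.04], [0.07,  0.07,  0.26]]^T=[[-0.19, 0.05, 0.07],[0.06, 0.17, 0.07],[-0.06, 0.04, 0.26]]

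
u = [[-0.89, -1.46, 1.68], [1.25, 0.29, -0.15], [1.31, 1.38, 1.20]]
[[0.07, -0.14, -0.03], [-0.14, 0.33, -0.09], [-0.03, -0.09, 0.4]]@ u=[[-0.28, -0.18, 0.1], [0.42, 0.18, -0.39], [0.44, 0.57, 0.44]]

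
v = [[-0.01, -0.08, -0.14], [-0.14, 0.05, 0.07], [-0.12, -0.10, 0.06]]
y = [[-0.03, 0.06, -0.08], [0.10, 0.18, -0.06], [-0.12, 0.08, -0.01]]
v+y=[[-0.04, -0.02, -0.22], [-0.04, 0.23, 0.01], [-0.24, -0.02, 0.05]]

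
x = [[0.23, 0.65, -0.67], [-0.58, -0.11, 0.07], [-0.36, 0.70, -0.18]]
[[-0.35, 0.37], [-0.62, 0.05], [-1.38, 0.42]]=x@[[1.28, -0.20], [-1.43, 0.45], [-0.43, -0.18]]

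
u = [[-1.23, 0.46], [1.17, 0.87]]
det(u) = -1.61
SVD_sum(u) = [[-1.07, -0.24], [1.3, 0.29]] + [[-0.16, 0.7], [-0.13, 0.58]]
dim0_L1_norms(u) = [2.4, 1.33]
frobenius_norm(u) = 1.96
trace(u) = -0.36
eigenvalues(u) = [-1.46, 1.1]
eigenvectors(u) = [[-0.89, -0.19],[0.45, -0.98]]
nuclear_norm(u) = 2.66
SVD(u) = [[-0.64,0.77], [0.77,0.64]] @ diag([1.7272084603607047, 0.9311556982902502]) @ [[0.98, 0.22],[-0.22, 0.98]]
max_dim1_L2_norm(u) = 1.46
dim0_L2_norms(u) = [1.7, 0.98]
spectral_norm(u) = 1.73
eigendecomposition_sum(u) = [[-1.33,0.26], [0.67,-0.13]] + [[0.1, 0.20], [0.50, 1.00]]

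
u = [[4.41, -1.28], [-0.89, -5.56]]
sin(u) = [[-0.96, 0.20],[0.14, 0.56]]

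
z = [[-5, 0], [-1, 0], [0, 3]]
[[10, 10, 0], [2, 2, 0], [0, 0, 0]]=z @ [[-2, -2, 0], [0, 0, 0]]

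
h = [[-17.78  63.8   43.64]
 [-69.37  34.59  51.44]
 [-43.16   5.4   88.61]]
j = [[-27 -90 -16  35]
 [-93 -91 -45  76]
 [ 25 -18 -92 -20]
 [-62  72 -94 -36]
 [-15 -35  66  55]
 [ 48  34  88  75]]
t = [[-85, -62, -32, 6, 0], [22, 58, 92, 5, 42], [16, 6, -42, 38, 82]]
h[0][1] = 63.8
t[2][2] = -42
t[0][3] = 6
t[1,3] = 5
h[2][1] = 5.4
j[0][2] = -16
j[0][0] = -27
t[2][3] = 38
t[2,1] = 6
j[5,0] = 48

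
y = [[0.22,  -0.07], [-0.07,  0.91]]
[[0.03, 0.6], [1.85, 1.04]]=y@[[0.79, 3.15], [2.09, 1.38]]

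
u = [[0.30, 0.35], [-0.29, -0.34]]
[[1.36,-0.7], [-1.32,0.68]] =u @ [[1.74, -1.65], [2.39, -0.6]]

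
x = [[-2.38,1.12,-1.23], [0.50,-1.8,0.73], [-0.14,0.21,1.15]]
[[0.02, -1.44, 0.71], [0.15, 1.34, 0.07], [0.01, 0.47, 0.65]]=x@[[-0.06,0.10,-0.55],  [-0.09,-0.51,0.01],  [0.02,0.51,0.5]]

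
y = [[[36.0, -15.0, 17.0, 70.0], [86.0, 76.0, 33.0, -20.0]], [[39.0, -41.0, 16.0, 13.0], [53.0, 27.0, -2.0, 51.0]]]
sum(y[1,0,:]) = 27.0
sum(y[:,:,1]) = 47.0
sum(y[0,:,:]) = 283.0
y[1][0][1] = -41.0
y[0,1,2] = 33.0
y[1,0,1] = -41.0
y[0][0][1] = -15.0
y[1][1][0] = 53.0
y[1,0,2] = 16.0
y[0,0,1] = -15.0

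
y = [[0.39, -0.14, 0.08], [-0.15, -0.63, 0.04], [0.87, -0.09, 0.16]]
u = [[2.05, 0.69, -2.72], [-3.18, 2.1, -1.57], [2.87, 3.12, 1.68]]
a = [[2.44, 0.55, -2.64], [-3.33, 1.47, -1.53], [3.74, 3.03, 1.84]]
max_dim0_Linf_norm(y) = 0.87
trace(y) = -0.08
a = u + y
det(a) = 59.29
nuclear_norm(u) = 12.02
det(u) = 61.23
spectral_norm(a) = 5.94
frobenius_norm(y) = 1.18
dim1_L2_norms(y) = [0.42, 0.65, 0.89]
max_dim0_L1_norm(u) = 8.1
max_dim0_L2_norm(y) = 0.97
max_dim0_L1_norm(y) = 1.41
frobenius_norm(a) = 7.44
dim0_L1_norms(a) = [9.51, 5.05, 6.01]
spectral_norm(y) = 0.98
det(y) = -0.00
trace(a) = 5.75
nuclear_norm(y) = 1.64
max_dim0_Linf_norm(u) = 3.18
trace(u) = 5.83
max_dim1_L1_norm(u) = 7.67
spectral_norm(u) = 5.03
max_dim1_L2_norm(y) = 0.89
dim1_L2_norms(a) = [3.64, 3.95, 5.15]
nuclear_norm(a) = 12.27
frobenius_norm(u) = 7.06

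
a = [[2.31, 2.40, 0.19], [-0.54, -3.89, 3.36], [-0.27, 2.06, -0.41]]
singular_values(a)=[5.91, 2.51, 1.04]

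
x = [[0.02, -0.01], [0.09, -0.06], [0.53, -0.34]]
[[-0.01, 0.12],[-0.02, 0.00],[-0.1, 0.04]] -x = [[-0.03,0.13], [-0.11,0.06], [-0.63,0.38]]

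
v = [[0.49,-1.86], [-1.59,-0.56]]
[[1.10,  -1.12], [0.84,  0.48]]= v@[[-0.29, -0.47], [-0.67, 0.48]]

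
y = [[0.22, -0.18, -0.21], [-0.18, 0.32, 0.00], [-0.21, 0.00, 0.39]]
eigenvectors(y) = [[0.79, 0.61, 0.12],[0.45, -0.42, -0.79],[0.43, -0.67, 0.60]]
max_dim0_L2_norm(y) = 0.44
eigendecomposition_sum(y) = [[0.00,  0.0,  0.00], [0.0,  0.0,  0.0], [0.00,  0.00,  0.0]] + [[0.21, -0.15, -0.24], [-0.15, 0.10, 0.16], [-0.24, 0.16, 0.26]] + [[0.01,  -0.03,  0.03], [-0.03,  0.22,  -0.17], [0.03,  -0.17,  0.13]]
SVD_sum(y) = [[0.21,  -0.15,  -0.24], [-0.15,  0.10,  0.16], [-0.24,  0.16,  0.26]] + [[0.01, -0.03, 0.03],[-0.03, 0.22, -0.17],[0.03, -0.17, 0.13]] + [[0.0, 0.0, 0.00], [0.00, 0.0, 0.00], [0.00, 0.00, 0.00]]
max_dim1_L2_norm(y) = 0.44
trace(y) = 0.93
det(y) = 0.00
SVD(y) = [[-0.61,0.12,0.79], [0.42,-0.79,0.45], [0.67,0.6,0.43]] @ diag([0.5787903373631329, 0.34769148363394525, 0.0035181790029216106]) @ [[-0.61,0.42,0.67], [0.12,-0.79,0.6], [0.79,0.45,0.43]]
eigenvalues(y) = [0.0, 0.58, 0.35]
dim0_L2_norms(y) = [0.35, 0.37, 0.44]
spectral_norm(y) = 0.58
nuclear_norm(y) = 0.93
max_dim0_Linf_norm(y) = 0.39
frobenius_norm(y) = 0.68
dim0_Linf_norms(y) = [0.22, 0.32, 0.39]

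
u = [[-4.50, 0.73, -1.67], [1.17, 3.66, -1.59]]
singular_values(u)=[4.86, 4.16]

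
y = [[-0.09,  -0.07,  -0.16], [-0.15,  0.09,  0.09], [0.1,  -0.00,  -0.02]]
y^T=[[-0.09, -0.15, 0.10], [-0.07, 0.09, -0.0], [-0.16, 0.09, -0.02]]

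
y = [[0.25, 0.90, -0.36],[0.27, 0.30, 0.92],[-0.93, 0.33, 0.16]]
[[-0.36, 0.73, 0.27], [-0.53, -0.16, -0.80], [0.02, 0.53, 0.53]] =y@[[-0.25, -0.35, -0.63], [-0.47, 0.78, 0.18], [-0.35, -0.33, -0.74]]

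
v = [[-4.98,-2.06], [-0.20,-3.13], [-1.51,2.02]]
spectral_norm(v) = 5.63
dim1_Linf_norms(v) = [4.98, 3.13, 2.02]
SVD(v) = [[-0.95, 0.19],[-0.31, -0.71],[-0.05, 0.68]] @ diag([5.626329670976794, 3.6858939802286996]) @ [[0.87, 0.5],[-0.5, 0.87]]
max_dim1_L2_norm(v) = 5.39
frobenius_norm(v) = 6.73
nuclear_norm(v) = 9.31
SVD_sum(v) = [[-4.62, -2.68], [-1.51, -0.87], [-0.26, -0.15]] + [[-0.36,  0.62],[1.31,  -2.26],[-1.25,  2.17]]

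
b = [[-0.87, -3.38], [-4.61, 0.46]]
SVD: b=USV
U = [[-0.24, -0.97],[-0.97, 0.24]]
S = [4.7, 3.4]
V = [[1.00, 0.08], [-0.08, 1.00]]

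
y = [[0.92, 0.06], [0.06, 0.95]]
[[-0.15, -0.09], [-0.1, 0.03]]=y @ [[-0.16, -0.10], [-0.09, 0.04]]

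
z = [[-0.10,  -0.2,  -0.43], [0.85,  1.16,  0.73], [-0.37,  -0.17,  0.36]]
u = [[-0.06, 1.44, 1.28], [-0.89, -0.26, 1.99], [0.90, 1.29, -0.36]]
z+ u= [[-0.16, 1.24, 0.85], [-0.04, 0.9, 2.72], [0.53, 1.12, 0.0]]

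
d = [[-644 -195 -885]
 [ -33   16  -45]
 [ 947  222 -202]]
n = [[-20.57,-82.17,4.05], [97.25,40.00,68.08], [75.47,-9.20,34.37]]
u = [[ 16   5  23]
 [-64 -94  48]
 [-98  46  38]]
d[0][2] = -885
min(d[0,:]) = -885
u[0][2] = 23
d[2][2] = -202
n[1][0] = 97.25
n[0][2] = 4.05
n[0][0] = -20.57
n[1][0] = 97.25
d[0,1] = -195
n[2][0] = 75.47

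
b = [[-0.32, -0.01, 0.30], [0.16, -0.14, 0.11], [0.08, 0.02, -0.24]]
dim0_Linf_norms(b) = [0.32, 0.14, 0.3]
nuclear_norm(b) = 0.80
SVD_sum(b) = [[-0.29, -0.01, 0.33], [0.01, 0.0, -0.01], [0.15, 0.01, -0.18]] + [[-0.02, 0.02, -0.02], [0.15, -0.12, 0.13], [-0.06, 0.05, -0.05]] + [[-0.01,-0.02,-0.01], [-0.01,-0.02,-0.01], [-0.01,-0.03,-0.01]]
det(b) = -0.01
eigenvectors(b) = [[-0.87, 0.24, 0.28],[0.36, 0.94, -0.96],[0.33, 0.23, 0.08]]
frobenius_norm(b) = 0.56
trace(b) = -0.70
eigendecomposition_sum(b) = [[-0.27,-0.04,0.46], [0.11,0.02,-0.19], [0.10,0.02,-0.17]] + [[-0.01, -0.01, -0.03], [-0.06, -0.03, -0.12], [-0.01, -0.01, -0.03]] + [[-0.03, 0.04, -0.13], [0.11, -0.13, 0.42], [-0.01, 0.01, -0.04]]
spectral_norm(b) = 0.50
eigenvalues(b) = [-0.43, -0.07, -0.2]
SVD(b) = [[-0.88, 0.15, 0.45], [0.04, -0.92, 0.38], [0.47, 0.35, 0.81]] @ diag([0.4955994618558471, 0.2573280346430968, 0.04861538845793633]) @ [[0.66, 0.03, -0.75], [-0.65, 0.52, -0.55], [-0.38, -0.85, -0.36]]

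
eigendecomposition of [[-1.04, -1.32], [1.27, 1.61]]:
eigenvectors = [[-0.78, 0.63],[0.62, -0.77]]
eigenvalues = [0.0, 0.57]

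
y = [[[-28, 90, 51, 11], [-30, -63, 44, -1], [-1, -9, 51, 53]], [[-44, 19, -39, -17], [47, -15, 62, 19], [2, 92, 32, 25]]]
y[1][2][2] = 32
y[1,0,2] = -39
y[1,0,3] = -17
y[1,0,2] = -39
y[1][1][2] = 62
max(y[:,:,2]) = 62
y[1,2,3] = 25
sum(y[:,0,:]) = 43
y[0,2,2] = 51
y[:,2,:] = [[-1, -9, 51, 53], [2, 92, 32, 25]]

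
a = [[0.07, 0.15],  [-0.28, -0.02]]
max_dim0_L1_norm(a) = 0.35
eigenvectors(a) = [[-0.13-0.58j,(-0.13+0.58j)], [0.81+0.00j,(0.81-0j)]]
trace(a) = 0.05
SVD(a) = [[-0.35, 0.94], [0.94, 0.35]] @ diag([0.29550554972334314, 0.13739166671492417]) @ [[-0.97, -0.24],[-0.24, 0.97]]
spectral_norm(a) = 0.30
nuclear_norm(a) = 0.43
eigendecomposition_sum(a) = [[0.03+0.10j, 0.07-0.01j], [(-0.14+0.02j), (-0.01+0.1j)]] + [[0.04-0.10j,  0.07+0.01j], [(-0.14-0.02j),  (-0.01-0.1j)]]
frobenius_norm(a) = 0.33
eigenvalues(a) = [(0.02+0.2j), (0.02-0.2j)]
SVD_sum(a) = [[0.10, 0.03], [-0.27, -0.07]] + [[-0.03, 0.12],[-0.01, 0.05]]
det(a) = 0.04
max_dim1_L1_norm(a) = 0.3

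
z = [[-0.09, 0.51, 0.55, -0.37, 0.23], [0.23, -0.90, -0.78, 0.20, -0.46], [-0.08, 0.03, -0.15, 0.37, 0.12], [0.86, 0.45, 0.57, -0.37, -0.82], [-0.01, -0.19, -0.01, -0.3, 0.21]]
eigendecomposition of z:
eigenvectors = [[(0.37-0.12j),  (0.37+0.12j),  (-0.3+0j),  -0.08+0.18j,  -0.08-0.18j],[-0.78+0.00j,  -0.78-0.00j,  0.12+0.00j,  (-0.55+0.02j),  (-0.55-0.02j)],[(0.15+0.19j),  0.15-0.19j,  (0.25+0j),  (0.72+0j),  (0.72-0j)],[(-0.23-0.29j),  (-0.23+0.29j),  (0.59+0j),  0.33+0.08j,  (0.33-0.08j)],[-0.17-0.11j,  (-0.17+0.11j),  -0.70+0.00j,  -0.03+0.14j,  -0.03-0.14j]]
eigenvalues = [(-0.9+0.24j), (-0.9-0.24j), (0.5+0j), 0.05j, -0.05j]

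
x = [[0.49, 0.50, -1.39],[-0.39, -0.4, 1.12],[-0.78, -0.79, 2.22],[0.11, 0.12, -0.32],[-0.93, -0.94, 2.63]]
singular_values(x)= [4.35, 0.01, 0.01]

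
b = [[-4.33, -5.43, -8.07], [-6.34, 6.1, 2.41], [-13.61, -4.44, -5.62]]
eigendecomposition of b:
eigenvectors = [[0.59, 0.42, -0.15],[0.08, -0.90, -0.75],[0.80, -0.12, 0.64]]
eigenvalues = [-16.07, 9.42, 2.8]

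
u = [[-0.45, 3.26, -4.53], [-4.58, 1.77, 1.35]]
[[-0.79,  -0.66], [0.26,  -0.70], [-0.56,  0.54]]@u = [[3.38, -3.74, 2.69], [3.09, -0.39, -2.12], [-2.22, -0.87, 3.27]]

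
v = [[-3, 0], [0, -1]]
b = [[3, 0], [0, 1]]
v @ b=[[-9, 0], [0, -1]]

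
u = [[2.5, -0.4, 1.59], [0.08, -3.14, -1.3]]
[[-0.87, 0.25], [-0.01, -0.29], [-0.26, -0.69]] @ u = [[-2.15, -0.44, -1.71], [-0.05, 0.91, 0.36], [-0.71, 2.27, 0.48]]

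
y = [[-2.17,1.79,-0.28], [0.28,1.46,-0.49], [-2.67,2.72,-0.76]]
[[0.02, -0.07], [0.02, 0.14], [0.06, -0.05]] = y @ [[-0.01, 0.10],[-0.02, 0.08],[-0.11, 0.00]]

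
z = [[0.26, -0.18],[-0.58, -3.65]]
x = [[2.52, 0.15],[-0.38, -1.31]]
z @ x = [[0.72,0.27], [-0.07,4.69]]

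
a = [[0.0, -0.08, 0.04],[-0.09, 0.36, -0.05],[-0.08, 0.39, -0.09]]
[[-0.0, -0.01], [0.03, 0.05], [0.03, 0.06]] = a @ [[-0.47, 0.0],[-0.08, 0.15],[-0.28, 0.02]]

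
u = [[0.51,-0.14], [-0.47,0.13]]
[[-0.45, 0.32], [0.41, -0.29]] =u @[[-0.44,  0.71], [1.59,  0.32]]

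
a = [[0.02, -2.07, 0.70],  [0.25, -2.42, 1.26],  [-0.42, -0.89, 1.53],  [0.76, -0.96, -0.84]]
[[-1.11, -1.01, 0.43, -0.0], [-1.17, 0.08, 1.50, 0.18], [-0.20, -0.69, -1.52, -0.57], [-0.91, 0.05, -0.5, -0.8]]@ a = [[-0.46, 4.36, -1.39], [-0.5, 0.72, 1.43], [0.03, 3.98, -2.86], [-0.40, 2.98, -0.67]]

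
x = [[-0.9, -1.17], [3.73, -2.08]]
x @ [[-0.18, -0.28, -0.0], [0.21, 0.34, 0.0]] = [[-0.08, -0.15, 0.0], [-1.11, -1.75, 0.0]]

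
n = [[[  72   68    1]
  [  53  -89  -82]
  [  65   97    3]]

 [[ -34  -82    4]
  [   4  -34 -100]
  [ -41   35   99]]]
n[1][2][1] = 35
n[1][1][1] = -34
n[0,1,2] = -82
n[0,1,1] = -89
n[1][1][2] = -100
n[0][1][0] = 53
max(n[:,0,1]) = 68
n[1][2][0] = -41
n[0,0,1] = 68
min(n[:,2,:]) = -41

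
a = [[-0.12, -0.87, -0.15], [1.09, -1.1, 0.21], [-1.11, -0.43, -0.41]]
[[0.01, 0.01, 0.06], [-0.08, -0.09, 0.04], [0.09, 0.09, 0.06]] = a@[[-0.04, -0.08, 0.03], [0.01, -0.00, -0.04], [-0.12, -0.00, -0.19]]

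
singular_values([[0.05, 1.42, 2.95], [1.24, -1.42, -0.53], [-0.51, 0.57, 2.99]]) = [4.58, 1.61, 0.69]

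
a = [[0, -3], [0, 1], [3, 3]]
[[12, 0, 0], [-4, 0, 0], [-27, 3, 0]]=a@[[-5, 1, 0], [-4, 0, 0]]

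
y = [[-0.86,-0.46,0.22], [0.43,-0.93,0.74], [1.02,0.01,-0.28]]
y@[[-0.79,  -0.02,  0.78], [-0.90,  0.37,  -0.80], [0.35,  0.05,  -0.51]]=[[1.17, -0.14, -0.42], [0.76, -0.32, 0.70], [-0.91, -0.03, 0.93]]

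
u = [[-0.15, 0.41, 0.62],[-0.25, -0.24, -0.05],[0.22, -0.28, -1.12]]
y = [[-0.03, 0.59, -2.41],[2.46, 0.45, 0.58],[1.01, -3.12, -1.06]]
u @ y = [[1.64, -1.84, -0.06], [-0.63, -0.10, 0.52], [-1.83, 3.50, 0.49]]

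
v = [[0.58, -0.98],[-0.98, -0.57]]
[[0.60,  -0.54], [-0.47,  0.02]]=v @ [[0.62, -0.25],[-0.25, 0.4]]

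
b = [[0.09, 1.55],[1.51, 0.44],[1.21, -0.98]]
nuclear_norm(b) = 3.82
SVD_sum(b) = [[-0.69, 0.54], [0.73, -0.57], [1.23, -0.95]] + [[0.78, 1.01], [0.78, 1.01], [-0.02, -0.03]]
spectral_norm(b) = 2.01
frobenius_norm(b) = 2.70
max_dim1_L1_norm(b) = 2.19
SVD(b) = [[0.44, 0.71], [-0.46, 0.71], [-0.77, -0.02]] @ diag([2.012125413056342, 1.805588912829508]) @ [[-0.79, 0.61],[0.61, 0.79]]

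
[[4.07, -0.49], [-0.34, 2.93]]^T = [[4.07, -0.34],[-0.49, 2.93]]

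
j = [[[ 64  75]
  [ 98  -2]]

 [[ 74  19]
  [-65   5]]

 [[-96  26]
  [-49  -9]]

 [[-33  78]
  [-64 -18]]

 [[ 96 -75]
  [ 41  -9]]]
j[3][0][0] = -33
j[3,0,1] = 78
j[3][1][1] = -18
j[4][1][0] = 41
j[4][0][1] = -75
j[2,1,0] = -49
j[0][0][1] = 75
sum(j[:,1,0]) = -39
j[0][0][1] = 75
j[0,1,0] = 98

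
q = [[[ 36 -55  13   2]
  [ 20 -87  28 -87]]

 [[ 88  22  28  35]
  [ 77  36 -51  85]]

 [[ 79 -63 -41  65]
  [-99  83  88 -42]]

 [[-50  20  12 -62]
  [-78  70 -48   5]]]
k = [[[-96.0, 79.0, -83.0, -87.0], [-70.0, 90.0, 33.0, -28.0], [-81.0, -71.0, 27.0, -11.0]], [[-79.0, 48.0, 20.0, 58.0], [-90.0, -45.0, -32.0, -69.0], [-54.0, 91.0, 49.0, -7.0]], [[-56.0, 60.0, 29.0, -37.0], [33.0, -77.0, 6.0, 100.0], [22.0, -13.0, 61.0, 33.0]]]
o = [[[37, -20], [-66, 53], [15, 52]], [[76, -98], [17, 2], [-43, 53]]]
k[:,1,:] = [[-70.0, 90.0, 33.0, -28.0], [-90.0, -45.0, -32.0, -69.0], [33.0, -77.0, 6.0, 100.0]]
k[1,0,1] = 48.0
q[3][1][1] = 70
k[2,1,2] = 6.0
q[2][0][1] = -63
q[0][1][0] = 20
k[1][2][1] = 91.0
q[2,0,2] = -41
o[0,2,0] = 15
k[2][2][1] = -13.0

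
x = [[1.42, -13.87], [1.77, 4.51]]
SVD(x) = [[-0.95, 0.3], [0.30, 0.95]] @ diag([14.607389806973318, 2.119071265232002]) @ [[-0.06, 1.0], [1.0, 0.06]]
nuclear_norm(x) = 16.73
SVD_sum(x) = [[0.78,-13.91], [-0.25,4.40]] + [[0.64, 0.04], [2.02, 0.11]]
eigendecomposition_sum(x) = [[(0.71+2.84j), (-6.93+4.37j)], [0.89-0.56j, 2.26+1.87j]] + [[(0.71-2.84j), -6.93-4.37j], [(0.89+0.56j), (2.25-1.87j)]]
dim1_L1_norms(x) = [15.29, 6.28]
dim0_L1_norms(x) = [3.19, 18.38]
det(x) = 30.95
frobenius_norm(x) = 14.76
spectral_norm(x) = 14.61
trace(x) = 5.93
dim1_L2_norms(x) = [13.94, 4.84]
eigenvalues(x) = [(2.96+4.71j), (2.96-4.71j)]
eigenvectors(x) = [[0.94+0.00j, (0.94-0j)], [-0.10-0.32j, (-0.1+0.32j)]]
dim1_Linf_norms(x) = [13.87, 4.51]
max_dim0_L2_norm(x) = 14.58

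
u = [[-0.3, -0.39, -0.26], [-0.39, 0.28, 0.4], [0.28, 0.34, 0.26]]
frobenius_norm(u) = 0.98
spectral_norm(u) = 0.80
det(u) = -0.01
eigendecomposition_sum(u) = [[-0.33,-0.16,-0.03], [-0.33,-0.16,-0.03], [0.28,0.14,0.03]] + [[0.01, -0.0, 0.01], [-0.02, 0.0, -0.02], [0.02, -0.0, 0.02]] + [[0.02, -0.23, -0.24], [-0.04, 0.44, 0.45], [-0.02, 0.20, 0.21]]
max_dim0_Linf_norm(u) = 0.4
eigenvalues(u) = [-0.46, 0.03, 0.67]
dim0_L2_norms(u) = [0.57, 0.59, 0.54]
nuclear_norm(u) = 1.39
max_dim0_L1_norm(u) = 1.01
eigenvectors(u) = [[0.61, 0.27, -0.43],[0.6, -0.68, 0.82],[-0.52, 0.68, 0.38]]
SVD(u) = [[-0.65, -0.35, 0.68], [0.47, -0.88, -0.0], [0.60, 0.31, 0.74]] @ diag([0.8002041920040796, 0.566606457653056, 0.020745439136193814]) @ [[0.23, 0.73, 0.64], [0.95, -0.01, -0.32], [0.23, -0.68, 0.70]]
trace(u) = 0.24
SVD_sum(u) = [[-0.12, -0.38, -0.33], [0.08, 0.27, 0.24], [0.11, 0.35, 0.31]] + [[-0.19, 0.0, 0.06], [-0.47, 0.01, 0.16], [0.17, -0.00, -0.06]] + [[0.00, -0.01, 0.01], [-0.00, 0.0, -0.00], [0.0, -0.01, 0.01]]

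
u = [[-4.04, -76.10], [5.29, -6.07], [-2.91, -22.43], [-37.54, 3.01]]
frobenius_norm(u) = 88.33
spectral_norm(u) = 79.69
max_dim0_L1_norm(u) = 107.61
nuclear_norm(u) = 117.79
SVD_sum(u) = [[-3.54, -76.12], [-0.27, -5.81], [-1.05, -22.52], [0.06, 1.26]] + [[-0.50, 0.02], [5.56, -0.26], [-1.86, 0.09], [-37.60, 1.75]]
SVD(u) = [[-0.96, 0.01], [-0.07, -0.15], [-0.28, 0.05], [0.02, 0.99]] @ diag([79.69201227024658, 38.09761777747881]) @ [[0.05, 1.00], [-1.00, 0.05]]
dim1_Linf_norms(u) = [76.1, 6.07, 22.43, 37.54]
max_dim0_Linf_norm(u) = 76.1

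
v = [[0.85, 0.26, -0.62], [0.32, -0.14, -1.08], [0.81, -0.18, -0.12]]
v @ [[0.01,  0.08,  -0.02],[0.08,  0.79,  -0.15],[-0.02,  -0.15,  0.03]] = [[0.04,  0.37,  -0.07], [0.01,  0.08,  -0.02], [-0.00,  -0.06,  0.01]]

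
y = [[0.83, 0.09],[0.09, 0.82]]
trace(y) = 1.65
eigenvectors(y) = [[0.73, -0.69], [0.69, 0.73]]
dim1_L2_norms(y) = [0.83, 0.82]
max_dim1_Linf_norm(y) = 0.83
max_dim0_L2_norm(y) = 0.83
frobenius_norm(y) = 1.17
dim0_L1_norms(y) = [0.92, 0.91]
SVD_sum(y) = [[0.48, 0.46], [0.46, 0.43]] + [[0.35,-0.37], [-0.37,0.39]]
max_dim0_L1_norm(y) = 0.92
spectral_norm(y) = 0.92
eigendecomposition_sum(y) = [[0.48,0.46], [0.46,0.43]] + [[0.35,-0.37],  [-0.37,0.39]]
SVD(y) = [[-0.73, -0.69], [-0.69, 0.73]] @ diag([0.9151387818865996, 0.7348612181134002]) @ [[-0.73, -0.69], [-0.69, 0.73]]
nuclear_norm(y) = 1.65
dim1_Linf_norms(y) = [0.83, 0.82]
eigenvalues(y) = [0.92, 0.73]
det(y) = 0.67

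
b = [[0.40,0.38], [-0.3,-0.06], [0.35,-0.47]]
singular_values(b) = [0.61, 0.6]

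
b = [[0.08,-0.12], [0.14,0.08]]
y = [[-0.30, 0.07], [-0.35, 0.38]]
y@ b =[[-0.01, 0.04],[0.03, 0.07]]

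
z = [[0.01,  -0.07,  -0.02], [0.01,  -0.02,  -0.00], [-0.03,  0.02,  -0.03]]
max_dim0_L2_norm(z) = 0.08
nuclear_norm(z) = 0.12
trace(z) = -0.04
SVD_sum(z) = [[0.02,-0.07,-0.01],[0.01,-0.02,-0.0],[-0.01,0.02,0.0]] + [[-0.01, -0.00, -0.01], [0.0, 0.00, 0.0], [-0.02, -0.0, -0.03]] + [[-0.0, -0.00, 0.00], [0.0, 0.00, -0.00], [0.00, 0.00, -0.00]]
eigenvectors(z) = [[0.23+0.00j, (-0.77+0j), -0.77-0.00j], [(-0.12+0j), -0.27+0.18j, -0.27-0.18j], [0.97+0.00j, 0.54-0.12j, 0.54+0.12j]]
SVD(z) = [[-0.91, 0.34, -0.23], [-0.28, -0.11, 0.96], [0.30, 0.94, 0.19]] @ diag([0.07882524984922194, 0.043386524976015445, 0.0020468113526491668]) @ [[-0.26, 0.96, 0.12], [-0.59, -0.06, -0.80], [0.76, 0.28, -0.59]]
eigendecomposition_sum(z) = [[-0.00+0.00j, -0.01+0.00j, -0.01+0.00j], [0.00-0.00j, 0.00-0.00j, -0j], [(-0.02+0j), -0.03+0.00j, (-0.04+0j)]] + [[(0.01+0.01j), -0.03-0.00j, (-0.01-0j)], [0.00+0.00j, (-0.01+0.01j), -0.00+0.00j], [(-0.01-0j), 0.02-0.00j, 0j]] + [[(0.01-0.01j), -0.03+0.00j, (-0.01+0j)], [0.00-0.00j, -0.01-0.01j, (-0-0j)], [(-0.01+0j), 0.02+0.00j, -0j]]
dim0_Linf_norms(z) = [0.03, 0.07, 0.03]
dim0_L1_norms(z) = [0.05, 0.11, 0.05]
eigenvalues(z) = [(-0.04+0j), (-0+0.01j), (-0-0.01j)]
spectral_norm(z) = 0.08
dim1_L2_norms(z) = [0.07, 0.02, 0.05]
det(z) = -0.00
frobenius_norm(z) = 0.09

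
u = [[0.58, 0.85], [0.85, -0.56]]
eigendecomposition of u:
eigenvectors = [[0.88, -0.47], [0.47, 0.88]]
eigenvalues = [1.03, -1.01]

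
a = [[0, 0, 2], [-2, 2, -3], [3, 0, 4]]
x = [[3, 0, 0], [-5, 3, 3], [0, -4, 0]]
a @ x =[[0, -8, 0], [-16, 18, 6], [9, -16, 0]]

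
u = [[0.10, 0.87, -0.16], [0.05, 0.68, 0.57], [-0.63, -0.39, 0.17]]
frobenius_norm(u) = 1.47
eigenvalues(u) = [(-0.42+0j), (0.68+0.62j), (0.68-0.62j)]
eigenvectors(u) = [[-0.74+0.00j, 0.50+0.28j, 0.50-0.28j],  [(0.33+0j), 0.02+0.54j, 0.02-0.54j],  [-0.58+0.00j, -0.62+0.00j, (-0.62-0j)]]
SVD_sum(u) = [[0.25,0.79,0.11], [0.22,0.69,0.09], [-0.16,-0.51,-0.07]] + [[0.07, -0.01, -0.08], [-0.29, 0.04, 0.37], [-0.30, 0.04, 0.38]] + [[-0.22, 0.09, -0.18], [0.12, -0.05, 0.10], [-0.17, 0.07, -0.14]]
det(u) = -0.35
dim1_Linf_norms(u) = [0.87, 0.68, 0.63]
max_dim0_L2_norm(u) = 1.17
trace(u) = 0.95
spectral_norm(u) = 1.23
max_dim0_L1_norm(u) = 1.94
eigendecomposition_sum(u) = [[-0.23-0.00j, 0.12+0.00j, -0.18+0.00j], [(0.1+0j), -0.05-0.00j, (0.08-0j)], [-0.18-0.00j, (0.09+0j), -0.14+0.00j]] + [[0.16+0.13j, (0.38-0.22j), (0.01-0.3j)],[-0.03+0.20j, (0.37+0.19j), (0.25-0.14j)],[-0.23-0.04j, -0.24+0.42j, (0.15+0.29j)]] + [[(0.16-0.13j), 0.38+0.22j, (0.01+0.3j)], [(-0.03-0.2j), 0.37-0.19j, 0.25+0.14j], [(-0.23+0.04j), -0.24-0.42j, (0.15-0.29j)]]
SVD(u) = [[-0.68, 0.15, 0.72], [-0.59, -0.69, -0.41], [0.44, -0.70, 0.56]] @ diag([1.2301911712241191, 0.6892113409705571, 0.41450863648396574]) @ [[-0.30, -0.94, -0.13], [0.61, -0.09, -0.78], [-0.73, 0.32, -0.61]]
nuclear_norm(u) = 2.33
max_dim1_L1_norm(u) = 1.3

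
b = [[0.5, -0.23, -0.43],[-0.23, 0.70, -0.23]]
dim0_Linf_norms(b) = [0.5, 0.7, 0.43]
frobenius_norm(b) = 1.04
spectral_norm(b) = 0.85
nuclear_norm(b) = 1.45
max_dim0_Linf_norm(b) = 0.7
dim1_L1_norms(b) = [1.16, 1.16]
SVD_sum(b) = [[0.29, -0.42, -0.04], [-0.39, 0.56, 0.06]] + [[0.21, 0.19, -0.39],  [0.16, 0.14, -0.29]]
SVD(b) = [[-0.60, 0.8], [0.8, 0.60]] @ diag([0.8526134506281421, 0.5972020627961467]) @ [[-0.57,0.82,0.08], [0.44,0.39,-0.81]]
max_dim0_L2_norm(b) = 0.74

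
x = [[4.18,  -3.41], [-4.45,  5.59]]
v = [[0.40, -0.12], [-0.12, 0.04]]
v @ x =[[2.21, -2.03], [-0.68, 0.63]]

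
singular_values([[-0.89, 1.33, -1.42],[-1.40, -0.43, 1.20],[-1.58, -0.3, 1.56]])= [3.02, 2.01, 0.17]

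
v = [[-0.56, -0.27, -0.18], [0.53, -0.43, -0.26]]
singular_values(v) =[0.79, 0.57]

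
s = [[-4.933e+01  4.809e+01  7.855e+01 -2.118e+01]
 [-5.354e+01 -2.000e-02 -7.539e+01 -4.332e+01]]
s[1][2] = -75.39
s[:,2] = [78.55, -75.39]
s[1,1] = -0.02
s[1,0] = -53.54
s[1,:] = [-53.54, -0.02, -75.39, -43.32]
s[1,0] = -53.54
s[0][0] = -49.33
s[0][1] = 48.09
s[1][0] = -53.54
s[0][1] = 48.09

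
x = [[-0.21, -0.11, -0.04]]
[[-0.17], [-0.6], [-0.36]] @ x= [[0.04, 0.02, 0.01], [0.13, 0.07, 0.02], [0.08, 0.04, 0.01]]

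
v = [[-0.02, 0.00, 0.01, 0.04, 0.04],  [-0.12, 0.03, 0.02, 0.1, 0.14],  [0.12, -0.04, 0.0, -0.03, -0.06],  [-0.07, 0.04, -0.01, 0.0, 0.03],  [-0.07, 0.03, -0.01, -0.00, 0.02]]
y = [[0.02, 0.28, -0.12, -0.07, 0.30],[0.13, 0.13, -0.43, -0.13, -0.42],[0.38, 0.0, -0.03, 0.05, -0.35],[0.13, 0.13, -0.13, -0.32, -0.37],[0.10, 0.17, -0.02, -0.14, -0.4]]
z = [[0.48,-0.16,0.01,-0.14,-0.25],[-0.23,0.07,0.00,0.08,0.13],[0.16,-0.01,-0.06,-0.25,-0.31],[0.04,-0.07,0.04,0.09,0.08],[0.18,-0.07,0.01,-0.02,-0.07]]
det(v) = -0.00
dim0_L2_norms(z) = [0.59, 0.2, 0.07, 0.31, 0.43]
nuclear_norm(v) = 0.38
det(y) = -0.00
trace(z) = 0.51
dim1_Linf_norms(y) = [0.3, 0.43, 0.38, 0.37, 0.4]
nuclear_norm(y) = 2.16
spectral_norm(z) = 0.76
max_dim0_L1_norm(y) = 1.84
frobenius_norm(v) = 0.29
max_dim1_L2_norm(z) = 0.58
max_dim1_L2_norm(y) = 0.64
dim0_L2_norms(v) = [0.2, 0.07, 0.03, 0.11, 0.16]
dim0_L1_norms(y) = [0.76, 0.71, 0.73, 0.71, 1.84]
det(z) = -0.00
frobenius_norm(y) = 1.17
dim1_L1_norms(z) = [1.04, 0.51, 0.79, 0.32, 0.35]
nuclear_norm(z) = 1.10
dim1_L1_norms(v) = [0.11, 0.41, 0.25, 0.15, 0.13]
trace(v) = 0.03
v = y @ z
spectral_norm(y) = 0.99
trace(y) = -0.60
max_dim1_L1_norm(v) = 0.41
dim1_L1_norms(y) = [0.79, 1.24, 0.81, 1.08, 0.83]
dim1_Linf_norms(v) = [0.04, 0.14, 0.12, 0.07, 0.07]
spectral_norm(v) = 0.27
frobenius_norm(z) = 0.82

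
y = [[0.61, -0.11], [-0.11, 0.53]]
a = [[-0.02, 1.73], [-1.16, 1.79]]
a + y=[[0.59, 1.62], [-1.27, 2.32]]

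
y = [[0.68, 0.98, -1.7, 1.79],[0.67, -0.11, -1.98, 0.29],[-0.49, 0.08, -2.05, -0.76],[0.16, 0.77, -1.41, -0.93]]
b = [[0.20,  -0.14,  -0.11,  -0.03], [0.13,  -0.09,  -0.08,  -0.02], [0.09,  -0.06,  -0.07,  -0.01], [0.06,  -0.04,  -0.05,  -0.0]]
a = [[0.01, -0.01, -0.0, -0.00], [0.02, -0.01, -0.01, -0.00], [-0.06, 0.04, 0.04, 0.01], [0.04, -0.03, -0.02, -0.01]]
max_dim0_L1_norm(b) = 0.48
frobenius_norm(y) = 4.53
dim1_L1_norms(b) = [0.48, 0.32, 0.23, 0.15]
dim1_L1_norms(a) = [0.02, 0.04, 0.15, 0.1]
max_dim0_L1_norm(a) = 0.13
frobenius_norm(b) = 0.36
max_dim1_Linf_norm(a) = 0.06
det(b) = 0.00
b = y @ a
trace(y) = -2.41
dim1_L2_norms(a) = [0.01, 0.02, 0.08, 0.05]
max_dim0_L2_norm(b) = 0.26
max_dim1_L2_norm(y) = 2.74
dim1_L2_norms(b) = [0.27, 0.18, 0.13, 0.09]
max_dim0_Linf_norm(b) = 0.2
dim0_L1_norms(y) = [2.0, 1.94, 7.14, 3.77]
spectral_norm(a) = 0.10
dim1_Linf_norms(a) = [0.01, 0.02, 0.06, 0.04]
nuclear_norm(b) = 0.39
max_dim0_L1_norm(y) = 7.14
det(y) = -4.88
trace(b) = 0.04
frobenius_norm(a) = 0.10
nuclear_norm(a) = 0.12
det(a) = -0.00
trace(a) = 0.03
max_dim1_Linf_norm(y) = 2.05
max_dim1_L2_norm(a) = 0.08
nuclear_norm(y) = 7.57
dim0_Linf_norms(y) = [0.68, 0.98, 2.05, 1.79]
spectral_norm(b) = 0.36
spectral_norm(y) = 3.74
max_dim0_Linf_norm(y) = 2.05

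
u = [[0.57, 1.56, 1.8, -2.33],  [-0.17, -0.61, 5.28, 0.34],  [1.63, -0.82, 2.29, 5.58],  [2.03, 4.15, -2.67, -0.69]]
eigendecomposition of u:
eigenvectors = [[(0.1+0.38j), (0.1-0.38j), (0.34+0j), -0.81+0.00j], [(-0.38+0.3j), -0.38-0.30j, (0.63+0j), 0.50+0.00j], [-0.27-0.46j, (-0.27+0.46j), (0.64+0j), (0.05+0j)], [(0.57+0j), 0.57-0.00j, (0.29+0j), 0.29+0.00j]]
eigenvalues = [(-1.82+5.64j), (-1.82-5.64j), (4.85+0j), (0.35+0j)]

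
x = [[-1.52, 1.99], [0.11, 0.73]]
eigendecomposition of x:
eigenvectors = [[-1.0, -0.65], [0.05, -0.76]]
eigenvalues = [-1.61, 0.82]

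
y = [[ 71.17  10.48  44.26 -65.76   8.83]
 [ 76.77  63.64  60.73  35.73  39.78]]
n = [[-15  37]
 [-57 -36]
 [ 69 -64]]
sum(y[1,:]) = 276.65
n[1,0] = -57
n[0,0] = -15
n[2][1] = -64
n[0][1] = 37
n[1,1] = -36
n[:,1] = [37, -36, -64]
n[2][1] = -64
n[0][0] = -15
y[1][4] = 39.78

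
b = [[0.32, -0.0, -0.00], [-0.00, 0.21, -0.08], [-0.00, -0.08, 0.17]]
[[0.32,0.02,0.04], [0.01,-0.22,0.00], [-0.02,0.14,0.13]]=b @ [[0.99,0.05,0.11],  [0.00,-0.93,0.37],  [-0.12,0.36,0.92]]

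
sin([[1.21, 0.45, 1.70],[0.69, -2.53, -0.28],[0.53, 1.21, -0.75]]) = [[0.58,0.6,1.13], [0.14,-0.67,0.34], [0.56,-0.2,-0.91]]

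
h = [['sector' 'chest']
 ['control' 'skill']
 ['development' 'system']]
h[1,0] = 'control'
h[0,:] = ['sector', 'chest']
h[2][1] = 'system'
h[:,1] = ['chest', 'skill', 'system']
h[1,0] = 'control'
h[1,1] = 'skill'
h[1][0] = 'control'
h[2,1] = 'system'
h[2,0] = 'development'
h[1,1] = 'skill'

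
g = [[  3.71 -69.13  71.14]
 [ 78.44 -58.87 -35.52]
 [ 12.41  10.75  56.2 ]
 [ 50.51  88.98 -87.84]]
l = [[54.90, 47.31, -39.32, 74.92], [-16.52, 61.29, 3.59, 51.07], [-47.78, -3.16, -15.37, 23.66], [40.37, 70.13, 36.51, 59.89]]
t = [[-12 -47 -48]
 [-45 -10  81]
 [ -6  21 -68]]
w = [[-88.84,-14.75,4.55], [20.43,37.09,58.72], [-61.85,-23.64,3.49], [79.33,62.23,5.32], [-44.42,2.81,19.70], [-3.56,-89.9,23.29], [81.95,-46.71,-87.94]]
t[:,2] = [-48, 81, -68]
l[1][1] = 61.29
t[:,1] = [-47, -10, 21]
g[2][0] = 12.41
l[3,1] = 70.13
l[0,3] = 74.92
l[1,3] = 51.07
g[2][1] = 10.75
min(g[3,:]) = -87.84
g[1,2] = -35.52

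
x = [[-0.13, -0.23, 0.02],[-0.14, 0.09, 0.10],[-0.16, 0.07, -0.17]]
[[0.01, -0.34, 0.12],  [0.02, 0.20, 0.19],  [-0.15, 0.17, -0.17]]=x@[[0.24, -0.32, -0.45],[-0.11, 1.67, -0.16],[0.62, 0.01, 1.38]]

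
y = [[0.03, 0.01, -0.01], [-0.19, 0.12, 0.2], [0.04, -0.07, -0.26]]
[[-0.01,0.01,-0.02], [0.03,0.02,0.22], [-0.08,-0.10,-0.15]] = y @ [[0.01,  0.49,  -0.5], [-0.46,  0.32,  0.38], [0.42,  0.39,  0.38]]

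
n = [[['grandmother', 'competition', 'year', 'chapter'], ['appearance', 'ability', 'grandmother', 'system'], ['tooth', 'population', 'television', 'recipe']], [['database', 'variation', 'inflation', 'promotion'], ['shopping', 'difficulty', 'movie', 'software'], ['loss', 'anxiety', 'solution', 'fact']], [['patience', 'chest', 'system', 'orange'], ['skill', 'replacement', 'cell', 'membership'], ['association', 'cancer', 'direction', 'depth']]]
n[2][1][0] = 'skill'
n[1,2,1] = 'anxiety'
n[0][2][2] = 'television'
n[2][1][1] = 'replacement'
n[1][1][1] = 'difficulty'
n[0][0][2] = 'year'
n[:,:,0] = [['grandmother', 'appearance', 'tooth'], ['database', 'shopping', 'loss'], ['patience', 'skill', 'association']]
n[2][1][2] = 'cell'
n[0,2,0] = 'tooth'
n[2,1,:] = ['skill', 'replacement', 'cell', 'membership']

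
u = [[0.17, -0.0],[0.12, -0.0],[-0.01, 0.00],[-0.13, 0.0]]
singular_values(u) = [0.25, -0.0]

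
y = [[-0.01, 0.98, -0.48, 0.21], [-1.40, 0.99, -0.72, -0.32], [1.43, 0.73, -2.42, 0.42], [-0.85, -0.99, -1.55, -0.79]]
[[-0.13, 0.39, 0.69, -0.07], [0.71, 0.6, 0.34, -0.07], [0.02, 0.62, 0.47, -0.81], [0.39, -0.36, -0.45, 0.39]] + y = [[-0.14, 1.37, 0.21, 0.14], [-0.69, 1.59, -0.38, -0.39], [1.45, 1.35, -1.95, -0.39], [-0.46, -1.35, -2.0, -0.4]]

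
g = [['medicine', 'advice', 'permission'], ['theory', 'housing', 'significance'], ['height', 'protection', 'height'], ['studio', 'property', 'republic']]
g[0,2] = 'permission'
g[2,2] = 'height'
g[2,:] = ['height', 'protection', 'height']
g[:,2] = ['permission', 'significance', 'height', 'republic']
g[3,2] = 'republic'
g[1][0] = 'theory'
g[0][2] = 'permission'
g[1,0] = 'theory'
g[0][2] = 'permission'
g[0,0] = 'medicine'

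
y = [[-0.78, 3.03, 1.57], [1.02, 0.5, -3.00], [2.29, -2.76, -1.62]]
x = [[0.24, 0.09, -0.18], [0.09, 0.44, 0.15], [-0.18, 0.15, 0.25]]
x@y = [[-0.51, 1.27, 0.40], [0.72, 0.08, -1.42], [0.87, -1.16, -1.14]]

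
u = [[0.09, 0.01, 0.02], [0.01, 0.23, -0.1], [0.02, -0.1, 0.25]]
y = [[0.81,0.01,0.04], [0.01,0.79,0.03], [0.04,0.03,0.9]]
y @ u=[[0.07, 0.01, 0.03],  [0.01, 0.18, -0.07],  [0.02, -0.08, 0.22]]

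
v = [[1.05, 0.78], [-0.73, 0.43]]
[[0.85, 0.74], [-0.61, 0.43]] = v @ [[0.82, -0.02], [-0.02, 0.97]]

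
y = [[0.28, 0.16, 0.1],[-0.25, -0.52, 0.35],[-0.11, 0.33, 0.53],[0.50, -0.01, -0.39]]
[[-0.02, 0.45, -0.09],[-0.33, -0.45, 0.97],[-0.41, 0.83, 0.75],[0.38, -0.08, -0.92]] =y @ [[0.16, 0.6, -0.61],[0.04, 1.2, -0.5],[-0.76, 0.94, 1.60]]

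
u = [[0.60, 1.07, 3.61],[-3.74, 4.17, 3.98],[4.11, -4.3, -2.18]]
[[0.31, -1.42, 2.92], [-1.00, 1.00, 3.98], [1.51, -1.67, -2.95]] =u@[[-0.07, -0.68, 0.29], [-0.55, -0.14, 0.68], [0.26, -0.24, 0.56]]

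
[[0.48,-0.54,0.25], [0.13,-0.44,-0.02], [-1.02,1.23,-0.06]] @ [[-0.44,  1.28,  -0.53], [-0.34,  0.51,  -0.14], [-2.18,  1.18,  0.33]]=[[-0.57, 0.63, -0.1], [0.14, -0.08, -0.01], [0.16, -0.75, 0.35]]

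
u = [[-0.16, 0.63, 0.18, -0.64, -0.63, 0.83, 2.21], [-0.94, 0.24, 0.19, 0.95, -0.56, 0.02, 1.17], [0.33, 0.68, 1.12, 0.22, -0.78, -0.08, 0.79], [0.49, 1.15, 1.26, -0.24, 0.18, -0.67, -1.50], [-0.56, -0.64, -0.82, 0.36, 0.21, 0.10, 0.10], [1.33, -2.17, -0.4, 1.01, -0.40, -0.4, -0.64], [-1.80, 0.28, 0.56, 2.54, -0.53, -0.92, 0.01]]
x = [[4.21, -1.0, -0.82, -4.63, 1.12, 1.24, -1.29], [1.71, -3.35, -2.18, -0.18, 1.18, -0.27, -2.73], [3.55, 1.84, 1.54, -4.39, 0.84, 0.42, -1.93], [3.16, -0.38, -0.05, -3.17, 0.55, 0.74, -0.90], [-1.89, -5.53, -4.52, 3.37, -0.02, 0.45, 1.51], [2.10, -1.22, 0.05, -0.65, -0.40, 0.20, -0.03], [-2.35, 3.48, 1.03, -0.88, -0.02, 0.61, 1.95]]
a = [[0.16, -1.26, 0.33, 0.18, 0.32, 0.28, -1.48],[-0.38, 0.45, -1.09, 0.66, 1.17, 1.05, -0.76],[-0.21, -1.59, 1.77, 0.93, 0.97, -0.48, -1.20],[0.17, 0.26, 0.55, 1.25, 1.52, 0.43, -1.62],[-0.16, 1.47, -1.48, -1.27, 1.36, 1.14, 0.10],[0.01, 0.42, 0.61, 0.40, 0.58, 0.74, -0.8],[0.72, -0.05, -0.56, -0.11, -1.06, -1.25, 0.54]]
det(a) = -0.01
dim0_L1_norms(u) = [5.61, 5.79, 4.53, 5.96, 3.29, 3.02, 6.42]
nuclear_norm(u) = 12.46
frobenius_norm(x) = 15.36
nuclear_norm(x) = 26.27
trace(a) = 6.27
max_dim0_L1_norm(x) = 18.97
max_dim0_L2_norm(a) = 2.83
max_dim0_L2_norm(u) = 3.09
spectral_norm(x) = 11.53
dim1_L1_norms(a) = [4.01, 5.56, 7.15, 5.8, 6.98, 3.56, 4.29]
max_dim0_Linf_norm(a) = 1.77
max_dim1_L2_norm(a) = 3.03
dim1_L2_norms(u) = [2.61, 1.89, 1.76, 2.44, 1.26, 2.9, 3.35]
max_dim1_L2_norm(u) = 3.35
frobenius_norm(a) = 6.37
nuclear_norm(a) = 12.92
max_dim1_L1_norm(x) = 17.29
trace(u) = 0.78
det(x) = -0.00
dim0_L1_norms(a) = [1.81, 5.5, 6.39, 4.8, 6.98, 5.37, 6.5]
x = a @ u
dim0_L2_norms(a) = [0.89, 2.59, 2.76, 2.16, 2.83, 2.24, 2.79]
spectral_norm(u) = 3.80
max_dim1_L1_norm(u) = 6.64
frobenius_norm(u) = 6.37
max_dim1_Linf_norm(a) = 1.77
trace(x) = 1.36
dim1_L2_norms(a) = [2.03, 2.24, 3.03, 2.66, 3.02, 1.49, 1.96]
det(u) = 0.00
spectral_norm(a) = 4.44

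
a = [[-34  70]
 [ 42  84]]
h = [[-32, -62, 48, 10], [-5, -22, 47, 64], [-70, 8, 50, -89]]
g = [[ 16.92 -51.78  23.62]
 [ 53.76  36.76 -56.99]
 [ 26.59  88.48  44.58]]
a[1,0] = 42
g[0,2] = 23.62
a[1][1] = 84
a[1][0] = 42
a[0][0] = -34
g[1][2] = -56.99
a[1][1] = 84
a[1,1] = 84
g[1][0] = 53.76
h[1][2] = 47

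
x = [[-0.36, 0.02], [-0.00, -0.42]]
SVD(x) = [[-0.17, -0.98], [0.98, -0.17]] @ diag([0.421750960664307, 0.3585054074609394]) @ [[0.15, -0.99],[0.99, 0.15]]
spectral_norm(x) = 0.42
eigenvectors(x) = [[1.0, -0.32], [0.00, 0.95]]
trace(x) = -0.78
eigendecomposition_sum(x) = [[-0.36, -0.12], [-0.00, -0.0]] + [[-0.0, 0.14],[-0.00, -0.42]]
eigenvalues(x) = [-0.36, -0.42]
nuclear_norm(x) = 0.78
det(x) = 0.15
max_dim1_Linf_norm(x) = 0.42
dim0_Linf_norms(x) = [0.36, 0.42]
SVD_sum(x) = [[-0.01, 0.07], [0.06, -0.41]] + [[-0.35, -0.05], [-0.06, -0.01]]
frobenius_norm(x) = 0.55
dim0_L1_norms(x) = [0.36, 0.44]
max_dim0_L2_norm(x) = 0.42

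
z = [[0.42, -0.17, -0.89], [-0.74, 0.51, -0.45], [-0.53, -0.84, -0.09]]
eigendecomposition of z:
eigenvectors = [[0.51+0.00j, (-0.19-0.58j), (-0.19+0.58j)], [(0.46+0j), 0.63+0.00j, (0.63-0j)], [0.72+0.00j, (-0.27+0.41j), (-0.27-0.41j)]]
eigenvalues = [(-1+0j), (0.92+0.39j), (0.92-0.39j)]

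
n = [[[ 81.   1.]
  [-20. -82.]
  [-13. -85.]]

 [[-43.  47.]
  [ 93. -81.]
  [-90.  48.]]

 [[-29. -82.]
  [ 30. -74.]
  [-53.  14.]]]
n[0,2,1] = -85.0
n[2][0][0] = -29.0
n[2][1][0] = 30.0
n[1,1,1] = -81.0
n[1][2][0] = -90.0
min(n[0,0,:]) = 1.0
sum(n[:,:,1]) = -294.0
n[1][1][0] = 93.0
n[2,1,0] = 30.0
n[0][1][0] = -20.0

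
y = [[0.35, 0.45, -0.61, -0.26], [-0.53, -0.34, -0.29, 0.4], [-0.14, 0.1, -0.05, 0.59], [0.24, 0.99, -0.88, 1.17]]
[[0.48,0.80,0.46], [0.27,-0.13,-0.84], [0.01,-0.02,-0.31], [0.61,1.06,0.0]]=y@[[0.41, -0.22, 0.95],[-0.47, 0.91, 0.39],[-0.95, -0.64, 0.23],[0.12, -0.30, -0.35]]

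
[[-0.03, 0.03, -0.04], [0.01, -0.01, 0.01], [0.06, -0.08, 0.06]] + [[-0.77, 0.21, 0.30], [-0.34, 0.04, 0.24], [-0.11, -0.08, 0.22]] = [[-0.8, 0.24, 0.26], [-0.33, 0.03, 0.25], [-0.05, -0.16, 0.28]]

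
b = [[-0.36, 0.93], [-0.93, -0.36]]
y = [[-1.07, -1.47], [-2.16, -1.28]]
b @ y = [[-1.62, -0.66], [1.77, 1.83]]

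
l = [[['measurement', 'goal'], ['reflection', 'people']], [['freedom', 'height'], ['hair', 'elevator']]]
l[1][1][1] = 'elevator'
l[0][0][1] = 'goal'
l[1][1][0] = 'hair'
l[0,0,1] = 'goal'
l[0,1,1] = 'people'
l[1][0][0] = 'freedom'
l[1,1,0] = 'hair'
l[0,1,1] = 'people'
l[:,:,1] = [['goal', 'people'], ['height', 'elevator']]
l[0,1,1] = 'people'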